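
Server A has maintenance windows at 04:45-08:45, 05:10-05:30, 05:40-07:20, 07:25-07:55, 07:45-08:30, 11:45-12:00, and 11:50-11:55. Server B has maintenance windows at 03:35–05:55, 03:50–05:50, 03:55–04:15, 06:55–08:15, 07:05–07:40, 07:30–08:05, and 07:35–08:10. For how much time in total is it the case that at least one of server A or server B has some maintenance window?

5 h 25 min

First set merges to 04:45-08:45, 11:45-12:00.
Second set merges to 03:35-05:55, 06:55-08:15.
A ∪ B = 03:35-08:45, 11:45-12:00.
Total: 5 h 10 min + 15 min = 5 h 25 min.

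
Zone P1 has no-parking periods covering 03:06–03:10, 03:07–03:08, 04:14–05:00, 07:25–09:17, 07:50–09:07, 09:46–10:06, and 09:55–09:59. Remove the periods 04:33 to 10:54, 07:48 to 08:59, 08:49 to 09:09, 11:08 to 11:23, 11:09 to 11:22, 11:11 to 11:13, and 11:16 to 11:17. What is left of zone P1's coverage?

A, merged: 03:06–03:10, 04:14–05:00, 07:25–09:17, 09:46–10:06.
B, merged: 04:33–10:54, 11:08–11:23.
03:06–03:10: no B overlap → unchanged.
04:14–05:00 minus B → 04:14–04:33.
07:25–09:17: fully covered by B → removed.
09:46–10:06: fully covered by B → removed.

03:06–03:10, 04:14–04:33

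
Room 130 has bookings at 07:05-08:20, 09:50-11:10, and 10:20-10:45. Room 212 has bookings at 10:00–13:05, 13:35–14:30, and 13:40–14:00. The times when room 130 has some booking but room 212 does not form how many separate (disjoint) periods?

2

Merge the first list: 07:05–08:20, 09:50–11:10.
Merge the second list: 10:00–13:05, 13:35–14:30.
A \ B = 07:05–08:20, 09:50–10:00.
That is 2 disjoint pieces.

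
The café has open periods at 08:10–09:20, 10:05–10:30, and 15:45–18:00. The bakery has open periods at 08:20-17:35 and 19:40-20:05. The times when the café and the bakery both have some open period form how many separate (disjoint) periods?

A ∩ B = 08:20–09:20, 10:05–10:30, 15:45–17:35.
That is 3 disjoint pieces.

3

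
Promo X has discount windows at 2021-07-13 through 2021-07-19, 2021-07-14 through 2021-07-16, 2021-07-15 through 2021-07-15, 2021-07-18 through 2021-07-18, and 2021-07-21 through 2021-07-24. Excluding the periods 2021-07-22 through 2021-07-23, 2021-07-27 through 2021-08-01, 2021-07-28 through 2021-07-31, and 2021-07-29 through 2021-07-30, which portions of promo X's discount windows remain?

A, merged: 2021-07-13 through 2021-07-19, 2021-07-21 through 2021-07-24.
B, merged: 2021-07-22 through 2021-07-23, 2021-07-27 through 2021-08-01.
2021-07-13 through 2021-07-19 is untouched.
2021-07-21 through 2021-07-24 with B removed leaves 2021-07-21 through 2021-07-21, 2021-07-24 through 2021-07-24.

2021-07-13 through 2021-07-19, 2021-07-21 through 2021-07-21, 2021-07-24 through 2021-07-24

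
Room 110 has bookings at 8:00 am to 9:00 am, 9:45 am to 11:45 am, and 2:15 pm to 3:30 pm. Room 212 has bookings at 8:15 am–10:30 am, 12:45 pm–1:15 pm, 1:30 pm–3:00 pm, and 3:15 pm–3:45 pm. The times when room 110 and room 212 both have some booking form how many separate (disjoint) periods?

4

A ∩ B = 8:15 am-9:00 am, 9:45 am-10:30 am, 2:15 pm-3:00 pm, 3:15 pm-3:30 pm.
That is 4 disjoint pieces.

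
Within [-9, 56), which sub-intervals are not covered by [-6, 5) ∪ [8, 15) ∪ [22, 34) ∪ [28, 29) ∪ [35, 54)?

Covered (merged): [-6, 5), [8, 15), [22, 34), [35, 54).
Gaps within [-9, 56): [-9, -6), [5, 8), [15, 22), [34, 35), [54, 56).

[-9, -6) ∪ [5, 8) ∪ [15, 22) ∪ [34, 35) ∪ [54, 56)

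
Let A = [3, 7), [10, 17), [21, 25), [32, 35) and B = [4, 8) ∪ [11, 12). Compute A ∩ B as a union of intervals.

[4, 7) ∪ [11, 12)

[3, 7) ∩ B → [4, 7).
[10, 17) ∩ B → [11, 12).
[21, 25) meets no B interval.
[32, 35) meets no B interval.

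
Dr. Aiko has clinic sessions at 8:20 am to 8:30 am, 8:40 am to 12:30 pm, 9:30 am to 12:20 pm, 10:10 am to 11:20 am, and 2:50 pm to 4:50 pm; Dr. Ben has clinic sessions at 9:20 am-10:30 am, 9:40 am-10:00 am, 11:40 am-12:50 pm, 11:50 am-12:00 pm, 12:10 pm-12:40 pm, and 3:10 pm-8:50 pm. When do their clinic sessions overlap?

9:20 am–10:30 am, 11:40 am–12:30 pm, 3:10 pm–4:50 pm

A, merged: 8:20 am–8:30 am, 8:40 am–12:30 pm, 2:50 pm–4:50 pm.
B, merged: 9:20 am–10:30 am, 11:40 am–12:50 pm, 3:10 pm–8:50 pm.
8:20 am–8:30 am falls entirely outside B.
8:40 am–12:30 pm overlaps B on 9:20 am–10:30 am, 11:40 am–12:30 pm.
2:50 pm–4:50 pm overlaps B on 3:10 pm–4:50 pm.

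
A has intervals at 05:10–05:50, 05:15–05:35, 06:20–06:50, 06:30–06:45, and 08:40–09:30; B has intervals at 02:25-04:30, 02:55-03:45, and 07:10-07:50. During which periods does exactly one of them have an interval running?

A, merged: 05:10-05:50, 06:20-06:50, 08:40-09:30.
B, merged: 02:25-04:30, 07:10-07:50.
A but not B: 05:10-05:50, 06:20-06:50, 08:40-09:30.
B but not A: 02:25-04:30, 07:10-07:50.
Combining gives A △ B.

02:25-04:30, 05:10-05:50, 06:20-06:50, 07:10-07:50, 08:40-09:30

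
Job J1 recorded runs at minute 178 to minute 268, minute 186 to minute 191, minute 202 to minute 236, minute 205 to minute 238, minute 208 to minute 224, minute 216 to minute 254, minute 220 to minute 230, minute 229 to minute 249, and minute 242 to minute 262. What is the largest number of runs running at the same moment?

6

Sweep endpoints in order; track running count of active intervals.
Peak of 6 reached at minute 220.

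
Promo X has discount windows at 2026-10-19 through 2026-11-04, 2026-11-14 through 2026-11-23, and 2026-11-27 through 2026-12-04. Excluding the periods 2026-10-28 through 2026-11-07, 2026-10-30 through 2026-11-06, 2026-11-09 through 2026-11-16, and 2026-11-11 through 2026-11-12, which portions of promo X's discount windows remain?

Merge the second list: 2026-10-28 through 2026-11-07, 2026-11-09 through 2026-11-16.
2026-10-19 through 2026-11-04 minus B → 2026-10-19 through 2026-10-27.
2026-11-14 through 2026-11-23 minus B → 2026-11-17 through 2026-11-23.
2026-11-27 through 2026-12-04: no B overlap → unchanged.

2026-10-19 through 2026-10-27, 2026-11-17 through 2026-11-23, 2026-11-27 through 2026-12-04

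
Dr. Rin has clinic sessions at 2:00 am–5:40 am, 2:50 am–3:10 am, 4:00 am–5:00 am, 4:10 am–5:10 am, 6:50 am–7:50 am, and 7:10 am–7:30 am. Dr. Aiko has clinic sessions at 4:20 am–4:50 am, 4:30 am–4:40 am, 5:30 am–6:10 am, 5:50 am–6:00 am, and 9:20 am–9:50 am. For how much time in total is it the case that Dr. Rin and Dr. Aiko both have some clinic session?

A, merged: 2:00 am–5:40 am, 6:50 am–7:50 am.
B, merged: 4:20 am–4:50 am, 5:30 am–6:10 am, 9:20 am–9:50 am.
A ∩ B = 4:20 am–4:50 am, 5:30 am–5:40 am.
Total: 30 min + 10 min = 40 min.

40 min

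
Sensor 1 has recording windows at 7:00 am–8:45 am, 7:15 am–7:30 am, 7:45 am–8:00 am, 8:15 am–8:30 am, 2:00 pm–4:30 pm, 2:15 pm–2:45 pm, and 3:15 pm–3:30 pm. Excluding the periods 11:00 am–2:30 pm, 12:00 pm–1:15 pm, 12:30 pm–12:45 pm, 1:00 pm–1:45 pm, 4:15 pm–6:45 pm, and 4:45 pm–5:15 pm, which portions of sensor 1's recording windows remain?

7:00 am–8:45 am, 2:30 pm–4:15 pm

Merge the first list: 7:00 am–8:45 am, 2:00 pm–4:30 pm.
Merge the second list: 11:00 am–2:30 pm, 4:15 pm–6:45 pm.
7:00 am–8:45 am: nothing removed.
2:00 pm–4:30 pm \ B = 2:30 pm–4:15 pm.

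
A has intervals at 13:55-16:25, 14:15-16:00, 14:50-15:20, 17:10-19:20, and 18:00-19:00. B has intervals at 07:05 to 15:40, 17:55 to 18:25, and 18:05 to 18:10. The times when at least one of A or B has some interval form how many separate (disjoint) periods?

A, merged: 13:55–16:25, 17:10–19:20.
B, merged: 07:05–15:40, 17:55–18:25.
A ∪ B = 07:05–16:25, 17:10–19:20.
That is 2 disjoint pieces.

2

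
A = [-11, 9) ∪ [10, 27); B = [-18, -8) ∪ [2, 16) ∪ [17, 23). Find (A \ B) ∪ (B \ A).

[-18, -11) ∪ [-8, 2) ∪ [9, 10) ∪ [16, 17) ∪ [23, 27)

Only in the first: [-8, 2), [16, 17), [23, 27).
Only in the second: [-18, -11), [9, 10).
Together these are the periods covered by exactly one.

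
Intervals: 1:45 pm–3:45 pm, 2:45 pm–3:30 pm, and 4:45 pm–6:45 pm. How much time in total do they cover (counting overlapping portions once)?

4 h

Merged: 1:45 pm-3:45 pm, 4:45 pm-6:45 pm.
Lengths: 2 h + 2 h = 4 h.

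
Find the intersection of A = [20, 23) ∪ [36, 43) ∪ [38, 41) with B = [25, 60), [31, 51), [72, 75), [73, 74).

[36, 43)

Merge the first list: [20, 23), [36, 43).
Merge the second list: [25, 60), [72, 75).
[20, 23) meets no B interval.
[36, 43) ∩ B → [36, 43).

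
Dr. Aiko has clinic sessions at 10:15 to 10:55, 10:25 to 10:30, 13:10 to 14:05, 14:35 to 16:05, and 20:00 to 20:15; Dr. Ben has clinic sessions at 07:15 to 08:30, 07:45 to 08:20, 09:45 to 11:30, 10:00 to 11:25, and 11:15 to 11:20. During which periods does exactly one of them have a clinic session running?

07:15-08:30, 09:45-10:15, 10:55-11:30, 13:10-14:05, 14:35-16:05, 20:00-20:15

A, merged: 10:15-10:55, 13:10-14:05, 14:35-16:05, 20:00-20:15.
B, merged: 07:15-08:30, 09:45-11:30.
A but not B: 13:10-14:05, 14:35-16:05, 20:00-20:15.
B but not A: 07:15-08:30, 09:45-10:15, 10:55-11:30.
Combining gives A △ B.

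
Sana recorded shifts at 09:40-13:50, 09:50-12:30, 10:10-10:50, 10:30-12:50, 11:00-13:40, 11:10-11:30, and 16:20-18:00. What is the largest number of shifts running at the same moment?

5

Sweep endpoints in order; track running count of active intervals.
Peak of 5 reached at 11:10.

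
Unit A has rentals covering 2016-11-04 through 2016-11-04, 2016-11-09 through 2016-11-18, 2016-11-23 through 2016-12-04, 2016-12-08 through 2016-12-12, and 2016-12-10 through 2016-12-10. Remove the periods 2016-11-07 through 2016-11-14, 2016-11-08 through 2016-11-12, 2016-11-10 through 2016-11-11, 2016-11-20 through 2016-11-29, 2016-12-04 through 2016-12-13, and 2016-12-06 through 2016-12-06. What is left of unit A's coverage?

A, merged: 2016-11-04 through 2016-11-04, 2016-11-09 through 2016-11-18, 2016-11-23 through 2016-12-04, 2016-12-08 through 2016-12-12.
B, merged: 2016-11-07 through 2016-11-14, 2016-11-20 through 2016-11-29, 2016-12-04 through 2016-12-13.
2016-11-04 through 2016-11-04: nothing removed.
2016-11-09 through 2016-11-18 \ B = 2016-11-15 through 2016-11-18.
2016-11-23 through 2016-12-04 \ B = 2016-11-30 through 2016-12-03.
2016-12-08 through 2016-12-12: entirely removed.

2016-11-04 through 2016-11-04, 2016-11-15 through 2016-11-18, 2016-11-30 through 2016-12-03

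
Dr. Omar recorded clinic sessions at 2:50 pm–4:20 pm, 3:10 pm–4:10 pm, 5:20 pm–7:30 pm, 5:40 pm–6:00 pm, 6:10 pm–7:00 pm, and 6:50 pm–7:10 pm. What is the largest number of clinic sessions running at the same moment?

3

Sweep endpoints in order; track running count of active intervals.
Peak of 3 reached at 6:50 pm.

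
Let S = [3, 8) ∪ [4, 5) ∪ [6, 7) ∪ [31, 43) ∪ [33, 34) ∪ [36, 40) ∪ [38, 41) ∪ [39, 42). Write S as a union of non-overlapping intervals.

[3, 8) ∪ [31, 43)

[4, 5) overlaps/touches [3, 8) → extend to [3, 8).
[6, 7) overlaps/touches [3, 8) → extend to [3, 8).
[31, 43) is disjoint → start new block.
[33, 34) overlaps/touches [31, 43) → extend to [31, 43).
[36, 40) overlaps/touches [31, 43) → extend to [31, 43).
[38, 41) overlaps/touches [31, 43) → extend to [31, 43).
[39, 42) overlaps/touches [31, 43) → extend to [31, 43).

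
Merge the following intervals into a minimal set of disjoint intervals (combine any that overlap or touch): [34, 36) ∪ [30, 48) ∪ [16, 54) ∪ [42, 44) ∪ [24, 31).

Sort by start: [16, 54), [24, 31), [30, 48), [34, 36), [42, 44).
[24, 31) overlaps/touches [16, 54) → extend to [16, 54).
[30, 48) overlaps/touches [16, 54) → extend to [16, 54).
[34, 36) overlaps/touches [16, 54) → extend to [16, 54).
[42, 44) overlaps/touches [16, 54) → extend to [16, 54).

[16, 54)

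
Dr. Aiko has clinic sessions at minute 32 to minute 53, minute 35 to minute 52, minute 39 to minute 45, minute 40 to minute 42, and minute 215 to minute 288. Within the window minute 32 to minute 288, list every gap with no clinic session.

Covered (merged): minute 32 to minute 53, minute 215 to minute 288.
Uncovered inside minute 32 to minute 288: minute 53 to minute 215.

minute 53 to minute 215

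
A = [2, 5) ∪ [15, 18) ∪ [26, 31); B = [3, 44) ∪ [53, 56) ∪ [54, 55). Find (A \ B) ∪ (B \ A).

Merge the second list: [3, 44), [53, 56).
Only in the first: [2, 3).
Only in the second: [5, 15), [18, 26), [31, 44), [53, 56).
Together these are the periods covered by exactly one.

[2, 3) ∪ [5, 15) ∪ [18, 26) ∪ [31, 44) ∪ [53, 56)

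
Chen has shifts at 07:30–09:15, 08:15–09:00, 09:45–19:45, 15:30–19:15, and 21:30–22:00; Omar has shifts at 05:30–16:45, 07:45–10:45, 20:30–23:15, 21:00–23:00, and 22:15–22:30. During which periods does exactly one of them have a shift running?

First set merges to 07:30–09:15, 09:45–19:45, 21:30–22:00.
Second set merges to 05:30–16:45, 20:30–23:15.
A but not B: 16:45–19:45.
B but not A: 05:30–07:30, 09:15–09:45, 20:30–21:30, 22:00–23:15.
Combining gives A △ B.

05:30–07:30, 09:15–09:45, 16:45–19:45, 20:30–21:30, 22:00–23:15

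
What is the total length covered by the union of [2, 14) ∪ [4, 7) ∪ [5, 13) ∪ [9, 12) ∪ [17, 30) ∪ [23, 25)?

Merged: [2, 14), [17, 30).
Lengths: 12 + 13 = 25.

25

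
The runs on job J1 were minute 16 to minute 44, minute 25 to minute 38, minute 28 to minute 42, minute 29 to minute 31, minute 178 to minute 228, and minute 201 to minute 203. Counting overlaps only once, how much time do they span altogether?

Merged: minute 16 to minute 44, minute 178 to minute 228.
Lengths: 28 minutes + 50 minutes = 78 minutes.

78 minutes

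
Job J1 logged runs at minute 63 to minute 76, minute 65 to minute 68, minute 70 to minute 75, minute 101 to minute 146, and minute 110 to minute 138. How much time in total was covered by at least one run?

Merged: minute 63 to minute 76, minute 101 to minute 146.
Lengths: 13 minutes + 45 minutes = 58 minutes.

58 minutes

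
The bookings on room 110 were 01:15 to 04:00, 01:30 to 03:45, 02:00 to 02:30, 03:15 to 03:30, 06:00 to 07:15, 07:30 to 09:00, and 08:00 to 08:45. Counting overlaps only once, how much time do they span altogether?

5 h 30 min

Merged: 01:15–04:00, 06:00–07:15, 07:30–09:00.
Lengths: 2 h 45 min + 1 h 15 min + 1 h 30 min = 5 h 30 min.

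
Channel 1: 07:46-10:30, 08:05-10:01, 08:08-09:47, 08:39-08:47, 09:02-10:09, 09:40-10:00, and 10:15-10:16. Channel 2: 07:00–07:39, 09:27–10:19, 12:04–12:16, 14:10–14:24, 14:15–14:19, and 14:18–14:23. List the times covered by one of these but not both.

A, merged: 07:46-10:30.
B, merged: 07:00-07:39, 09:27-10:19, 12:04-12:16, 14:10-14:24.
Only in the first: 07:46-09:27, 10:19-10:30.
Only in the second: 07:00-07:39, 12:04-12:16, 14:10-14:24.
Together these are the periods covered by exactly one.

07:00-07:39, 07:46-09:27, 10:19-10:30, 12:04-12:16, 14:10-14:24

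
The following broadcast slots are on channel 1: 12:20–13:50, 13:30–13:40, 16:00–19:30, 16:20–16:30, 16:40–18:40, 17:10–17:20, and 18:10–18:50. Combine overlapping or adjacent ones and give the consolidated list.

13:30–13:40 overlaps/touches 12:20–13:50 → extend to 12:20–13:50.
16:00–19:30 is disjoint → start new block.
16:20–16:30 overlaps/touches 16:00–19:30 → extend to 16:00–19:30.
16:40–18:40 overlaps/touches 16:00–19:30 → extend to 16:00–19:30.
17:10–17:20 overlaps/touches 16:00–19:30 → extend to 16:00–19:30.
18:10–18:50 overlaps/touches 16:00–19:30 → extend to 16:00–19:30.

12:20–13:50, 16:00–19:30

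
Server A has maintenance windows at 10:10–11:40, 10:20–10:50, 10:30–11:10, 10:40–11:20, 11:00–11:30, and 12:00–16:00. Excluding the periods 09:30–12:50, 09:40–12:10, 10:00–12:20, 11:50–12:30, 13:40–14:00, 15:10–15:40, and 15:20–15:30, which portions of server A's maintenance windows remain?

12:50–13:40, 14:00–15:10, 15:40–16:00

A, merged: 10:10–11:40, 12:00–16:00.
B, merged: 09:30–12:50, 13:40–14:00, 15:10–15:40.
10:10–11:40 lies entirely inside B → drops out.
12:00–16:00 with B removed leaves 12:50–13:40, 14:00–15:10, 15:40–16:00.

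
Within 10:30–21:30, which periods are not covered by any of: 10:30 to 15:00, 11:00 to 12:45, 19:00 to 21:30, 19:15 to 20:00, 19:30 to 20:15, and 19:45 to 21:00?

15:00–19:00

Covered (merged): 10:30–15:00, 19:00–21:30.
Gaps within 10:30–21:30: 15:00–19:00.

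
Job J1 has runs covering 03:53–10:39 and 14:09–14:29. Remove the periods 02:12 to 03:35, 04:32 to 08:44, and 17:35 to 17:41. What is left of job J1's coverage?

03:53-10:39 minus B → 03:53-04:32, 08:44-10:39.
14:09-14:29: no B overlap → unchanged.

03:53-04:32, 08:44-10:39, 14:09-14:29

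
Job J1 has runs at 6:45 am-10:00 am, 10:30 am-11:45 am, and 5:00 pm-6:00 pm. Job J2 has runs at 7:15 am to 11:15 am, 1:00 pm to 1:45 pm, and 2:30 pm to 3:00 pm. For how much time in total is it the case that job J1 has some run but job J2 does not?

2 h

A \ B = 6:45 am–7:15 am, 11:15 am–11:45 am, 5:00 pm–6:00 pm.
Total: 30 min + 30 min + 1 h = 2 h.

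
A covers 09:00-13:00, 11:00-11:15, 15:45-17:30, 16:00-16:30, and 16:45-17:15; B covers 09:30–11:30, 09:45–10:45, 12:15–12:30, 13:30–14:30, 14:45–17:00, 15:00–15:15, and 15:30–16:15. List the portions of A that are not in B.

A, merged: 09:00–13:00, 15:45–17:30.
B, merged: 09:30–11:30, 12:15–12:30, 13:30–14:30, 14:45–17:00.
09:00–13:00 with B removed leaves 09:00–09:30, 11:30–12:15, 12:30–13:00.
15:45–17:30 with B removed leaves 17:00–17:30.

09:00–09:30, 11:30–12:15, 12:30–13:00, 17:00–17:30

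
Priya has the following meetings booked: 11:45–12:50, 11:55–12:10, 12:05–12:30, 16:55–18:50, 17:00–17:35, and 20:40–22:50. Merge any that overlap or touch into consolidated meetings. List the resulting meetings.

11:45–12:50, 16:55–18:50, 20:40–22:50

11:55–12:10 overlaps/touches 11:45–12:50 → extend to 11:45–12:50.
12:05–12:30 overlaps/touches 11:45–12:50 → extend to 11:45–12:50.
16:55–18:50 is disjoint → start new block.
17:00–17:35 overlaps/touches 16:55–18:50 → extend to 16:55–18:50.
20:40–22:50 is disjoint → start new block.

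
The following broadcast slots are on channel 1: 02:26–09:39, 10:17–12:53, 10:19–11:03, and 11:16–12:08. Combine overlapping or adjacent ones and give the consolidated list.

10:17–12:53 is disjoint → start new block.
10:19–11:03 overlaps/touches 10:17–12:53 → extend to 10:17–12:53.
11:16–12:08 overlaps/touches 10:17–12:53 → extend to 10:17–12:53.

02:26–09:39, 10:17–12:53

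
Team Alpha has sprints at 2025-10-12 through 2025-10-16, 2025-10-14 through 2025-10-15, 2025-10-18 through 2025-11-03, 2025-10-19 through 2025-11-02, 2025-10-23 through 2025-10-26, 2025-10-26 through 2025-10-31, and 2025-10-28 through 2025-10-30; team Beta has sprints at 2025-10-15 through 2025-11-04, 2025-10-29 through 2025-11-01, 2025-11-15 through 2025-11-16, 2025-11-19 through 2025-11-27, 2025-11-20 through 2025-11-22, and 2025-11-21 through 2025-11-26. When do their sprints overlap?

A, merged: 2025-10-12 through 2025-10-16, 2025-10-18 through 2025-11-03.
B, merged: 2025-10-15 through 2025-11-04, 2025-11-15 through 2025-11-16, 2025-11-19 through 2025-11-27.
2025-10-12 through 2025-10-16 overlaps B on 2025-10-15 through 2025-10-16.
2025-10-18 through 2025-11-03 overlaps B on 2025-10-18 through 2025-11-03.

2025-10-15 through 2025-10-16, 2025-10-18 through 2025-11-03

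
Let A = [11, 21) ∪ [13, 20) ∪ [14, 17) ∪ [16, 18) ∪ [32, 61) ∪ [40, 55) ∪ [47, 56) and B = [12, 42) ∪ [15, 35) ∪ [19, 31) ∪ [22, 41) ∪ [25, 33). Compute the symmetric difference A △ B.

First set merges to [11, 21), [32, 61).
Second set merges to [12, 42).
Only in the first: [11, 12), [42, 61).
Only in the second: [21, 32).
Together these are the periods covered by exactly one.

[11, 12) ∪ [21, 32) ∪ [42, 61)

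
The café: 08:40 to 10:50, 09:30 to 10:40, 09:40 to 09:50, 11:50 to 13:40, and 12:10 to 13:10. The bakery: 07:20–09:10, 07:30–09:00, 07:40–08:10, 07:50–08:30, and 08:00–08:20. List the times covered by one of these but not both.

07:20–08:40, 09:10–10:50, 11:50–13:40

Merge the first list: 08:40–10:50, 11:50–13:40.
Merge the second list: 07:20–09:10.
Only in the first: 09:10–10:50, 11:50–13:40.
Only in the second: 07:20–08:40.
Together these are the periods covered by exactly one.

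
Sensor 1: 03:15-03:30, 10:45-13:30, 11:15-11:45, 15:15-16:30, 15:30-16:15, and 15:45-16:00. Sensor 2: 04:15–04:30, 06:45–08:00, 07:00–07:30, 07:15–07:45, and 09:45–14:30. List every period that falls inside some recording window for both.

10:45-13:30

First set merges to 03:15-03:30, 10:45-13:30, 15:15-16:30.
Second set merges to 04:15-04:30, 06:45-08:00, 09:45-14:30.
03:15-03:30: no overlap with the second set.
10:45-13:30 meets the second set on 10:45-13:30.
15:15-16:30: no overlap with the second set.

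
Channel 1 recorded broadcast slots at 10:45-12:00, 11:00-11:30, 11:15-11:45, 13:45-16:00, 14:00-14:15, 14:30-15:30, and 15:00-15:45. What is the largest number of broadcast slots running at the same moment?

3

Walk the sorted start/end points keeping a running depth.
The depth first hits 3 at 11:15.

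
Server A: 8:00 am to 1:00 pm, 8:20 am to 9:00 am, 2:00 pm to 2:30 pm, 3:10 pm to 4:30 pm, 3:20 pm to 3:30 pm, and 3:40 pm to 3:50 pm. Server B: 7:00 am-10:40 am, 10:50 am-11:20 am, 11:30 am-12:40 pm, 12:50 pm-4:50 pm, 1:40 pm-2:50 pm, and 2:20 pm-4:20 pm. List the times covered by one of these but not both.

7:00 am–8:00 am, 10:40 am–10:50 am, 11:20 am–11:30 am, 12:40 pm–12:50 pm, 1:00 pm–2:00 pm, 2:30 pm–3:10 pm, 4:30 pm–4:50 pm

A, merged: 8:00 am–1:00 pm, 2:00 pm–2:30 pm, 3:10 pm–4:30 pm.
B, merged: 7:00 am–10:40 am, 10:50 am–11:20 am, 11:30 am–12:40 pm, 12:50 pm–4:50 pm.
A \ B = 10:40 am–10:50 am, 11:20 am–11:30 am, 12:40 pm–12:50 pm.
B \ A = 7:00 am–8:00 am, 1:00 pm–2:00 pm, 2:30 pm–3:10 pm, 4:30 pm–4:50 pm.
Union of the two gives the symmetric difference.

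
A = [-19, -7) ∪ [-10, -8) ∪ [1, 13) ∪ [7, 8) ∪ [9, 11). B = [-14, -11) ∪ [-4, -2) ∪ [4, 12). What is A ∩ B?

[-14, -11) ∪ [4, 12)

Merge the first list: [-19, -7), [1, 13).
[-19, -7) ∩ B → [-14, -11).
[1, 13) ∩ B → [4, 12).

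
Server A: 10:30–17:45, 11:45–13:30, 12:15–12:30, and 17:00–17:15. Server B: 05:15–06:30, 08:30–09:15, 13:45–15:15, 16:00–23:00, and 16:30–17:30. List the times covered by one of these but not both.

05:15–06:30, 08:30–09:15, 10:30–13:45, 15:15–16:00, 17:45–23:00

Merge the first list: 10:30–17:45.
Merge the second list: 05:15–06:30, 08:30–09:15, 13:45–15:15, 16:00–23:00.
A \ B = 10:30–13:45, 15:15–16:00.
B \ A = 05:15–06:30, 08:30–09:15, 17:45–23:00.
Union of the two gives the symmetric difference.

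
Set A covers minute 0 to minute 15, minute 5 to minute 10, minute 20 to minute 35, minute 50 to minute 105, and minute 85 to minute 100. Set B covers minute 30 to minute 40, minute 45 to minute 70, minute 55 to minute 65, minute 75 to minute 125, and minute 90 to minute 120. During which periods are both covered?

minute 30 to minute 35, minute 50 to minute 70, minute 75 to minute 105

Merge the first list: minute 0 to minute 15, minute 20 to minute 35, minute 50 to minute 105.
Merge the second list: minute 30 to minute 40, minute 45 to minute 70, minute 75 to minute 125.
minute 0 to minute 15 falls entirely outside B.
minute 20 to minute 35 overlaps B on minute 30 to minute 35.
minute 50 to minute 105 overlaps B on minute 50 to minute 70, minute 75 to minute 105.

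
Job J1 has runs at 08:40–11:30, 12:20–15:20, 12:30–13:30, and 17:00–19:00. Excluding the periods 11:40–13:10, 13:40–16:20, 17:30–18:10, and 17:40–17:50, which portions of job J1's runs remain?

08:40-11:30, 13:10-13:40, 17:00-17:30, 18:10-19:00

A, merged: 08:40-11:30, 12:20-15:20, 17:00-19:00.
B, merged: 11:40-13:10, 13:40-16:20, 17:30-18:10.
08:40-11:30: no B overlap → unchanged.
12:20-15:20 minus B → 13:10-13:40.
17:00-19:00 minus B → 17:00-17:30, 18:10-19:00.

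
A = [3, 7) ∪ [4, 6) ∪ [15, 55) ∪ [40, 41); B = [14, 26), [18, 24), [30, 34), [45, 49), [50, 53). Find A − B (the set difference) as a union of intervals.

[3, 7) ∪ [26, 30) ∪ [34, 45) ∪ [49, 50) ∪ [53, 55)

A, merged: [3, 7), [15, 55).
B, merged: [14, 26), [30, 34), [45, 49), [50, 53).
[3, 7) is untouched.
[15, 55) with B removed leaves [26, 30), [34, 45), [49, 50), [53, 55).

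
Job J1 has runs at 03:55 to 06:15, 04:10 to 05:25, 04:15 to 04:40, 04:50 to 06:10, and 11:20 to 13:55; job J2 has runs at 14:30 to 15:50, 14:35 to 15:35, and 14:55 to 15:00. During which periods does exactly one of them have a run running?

03:55–06:15, 11:20–13:55, 14:30–15:50

Merge the first list: 03:55–06:15, 11:20–13:55.
Merge the second list: 14:30–15:50.
Only in the first: 03:55–06:15, 11:20–13:55.
Only in the second: 14:30–15:50.
Together these are the periods covered by exactly one.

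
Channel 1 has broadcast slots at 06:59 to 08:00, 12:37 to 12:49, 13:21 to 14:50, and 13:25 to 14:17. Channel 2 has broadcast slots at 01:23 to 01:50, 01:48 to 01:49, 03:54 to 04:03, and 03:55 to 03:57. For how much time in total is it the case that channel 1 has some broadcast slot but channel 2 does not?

Merge the first list: 06:59-08:00, 12:37-12:49, 13:21-14:50.
Merge the second list: 01:23-01:50, 03:54-04:03.
A \ B = 06:59-08:00, 12:37-12:49, 13:21-14:50.
Total: 1 h 1 min + 12 min + 1 h 29 min = 2 h 42 min.

2 h 42 min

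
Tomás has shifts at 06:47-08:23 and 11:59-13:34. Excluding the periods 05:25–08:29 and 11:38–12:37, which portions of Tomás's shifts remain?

06:47–08:23: entirely removed.
11:59–13:34 \ B = 12:37–13:34.

12:37–13:34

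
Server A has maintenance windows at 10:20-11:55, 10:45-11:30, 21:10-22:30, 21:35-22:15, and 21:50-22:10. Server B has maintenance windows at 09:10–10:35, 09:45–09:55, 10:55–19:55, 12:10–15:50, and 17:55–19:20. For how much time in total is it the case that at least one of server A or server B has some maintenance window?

12 h 5 min

First set merges to 10:20-11:55, 21:10-22:30.
Second set merges to 09:10-10:35, 10:55-19:55.
A ∪ B = 09:10-19:55, 21:10-22:30.
Total: 10 h 45 min + 1 h 20 min = 12 h 5 min.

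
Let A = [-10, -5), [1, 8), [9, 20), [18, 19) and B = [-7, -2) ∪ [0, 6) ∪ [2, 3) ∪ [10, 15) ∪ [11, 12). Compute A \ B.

First set merges to [-10, -5), [1, 8), [9, 20).
Second set merges to [-7, -2), [0, 6), [10, 15).
[-10, -5) with B removed leaves [-10, -7).
[1, 8) with B removed leaves [6, 8).
[9, 20) with B removed leaves [9, 10), [15, 20).

[-10, -7) ∪ [6, 8) ∪ [9, 10) ∪ [15, 20)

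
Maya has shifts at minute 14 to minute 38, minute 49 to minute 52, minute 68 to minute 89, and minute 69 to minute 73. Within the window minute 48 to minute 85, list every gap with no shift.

The merged coverage is minute 14 to minute 38, minute 49 to minute 52, minute 68 to minute 89.
Gaps within minute 48 to minute 85: minute 48 to minute 49, minute 52 to minute 68.

minute 48 to minute 49, minute 52 to minute 68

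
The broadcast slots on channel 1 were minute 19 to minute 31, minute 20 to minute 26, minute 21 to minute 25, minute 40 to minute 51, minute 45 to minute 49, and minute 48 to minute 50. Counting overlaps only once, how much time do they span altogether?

Merged: minute 19 to minute 31, minute 40 to minute 51.
Lengths: 12 minutes + 11 minutes = 23 minutes.

23 minutes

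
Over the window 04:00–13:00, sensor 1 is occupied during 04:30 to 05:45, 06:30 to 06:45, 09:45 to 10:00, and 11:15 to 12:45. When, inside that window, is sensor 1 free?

04:00-04:30, 05:45-06:30, 06:45-09:45, 10:00-11:15, 12:45-13:00

Covered (merged): 04:30-05:45, 06:30-06:45, 09:45-10:00, 11:15-12:45.
Complement within 04:00-13:00: 04:00-04:30, 05:45-06:30, 06:45-09:45, 10:00-11:15, 12:45-13:00.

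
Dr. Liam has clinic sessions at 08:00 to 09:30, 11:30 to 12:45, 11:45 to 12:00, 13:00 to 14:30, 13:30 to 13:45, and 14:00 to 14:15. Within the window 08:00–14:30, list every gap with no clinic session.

09:30–11:30, 12:45–13:00

After merging, the occupied span is 08:00–09:30, 11:30–12:45, 13:00–14:30.
Gaps within 08:00–14:30: 09:30–11:30, 12:45–13:00.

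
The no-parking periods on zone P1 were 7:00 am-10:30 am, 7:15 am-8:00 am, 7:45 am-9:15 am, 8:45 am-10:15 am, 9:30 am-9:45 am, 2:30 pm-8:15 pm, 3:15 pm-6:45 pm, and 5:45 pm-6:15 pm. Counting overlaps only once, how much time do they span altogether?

Merged: 7:00 am–10:30 am, 2:30 pm–8:15 pm.
Lengths: 3 h 30 min + 5 h 45 min = 9 h 15 min.

9 h 15 min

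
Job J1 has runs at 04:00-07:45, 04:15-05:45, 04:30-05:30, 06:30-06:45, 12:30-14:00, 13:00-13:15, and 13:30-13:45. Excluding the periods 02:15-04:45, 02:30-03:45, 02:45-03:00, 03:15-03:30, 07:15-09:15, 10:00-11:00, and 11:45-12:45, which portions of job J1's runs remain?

Merge the first list: 04:00–07:45, 12:30–14:00.
Merge the second list: 02:15–04:45, 07:15–09:15, 10:00–11:00, 11:45–12:45.
04:00–07:45 \ B = 04:45–07:15.
12:30–14:00 \ B = 12:45–14:00.

04:45–07:15, 12:45–14:00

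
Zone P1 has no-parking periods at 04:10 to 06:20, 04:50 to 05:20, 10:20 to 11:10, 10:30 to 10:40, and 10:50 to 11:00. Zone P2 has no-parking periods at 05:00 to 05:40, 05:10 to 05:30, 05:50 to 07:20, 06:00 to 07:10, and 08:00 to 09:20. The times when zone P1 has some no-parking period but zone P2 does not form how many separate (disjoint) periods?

Merge the first list: 04:10–06:20, 10:20–11:10.
Merge the second list: 05:00–05:40, 05:50–07:20, 08:00–09:20.
A \ B = 04:10–05:00, 05:40–05:50, 10:20–11:10.
That is 3 disjoint pieces.

3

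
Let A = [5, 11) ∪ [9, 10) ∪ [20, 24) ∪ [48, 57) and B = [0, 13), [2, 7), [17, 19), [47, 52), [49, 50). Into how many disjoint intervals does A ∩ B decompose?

2

First set merges to [5, 11), [20, 24), [48, 57).
Second set merges to [0, 13), [17, 19), [47, 52).
A ∩ B = [5, 11), [48, 52).
That is 2 disjoint pieces.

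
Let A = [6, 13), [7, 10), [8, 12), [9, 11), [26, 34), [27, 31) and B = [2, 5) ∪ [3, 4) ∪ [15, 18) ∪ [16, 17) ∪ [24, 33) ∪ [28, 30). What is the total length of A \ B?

A, merged: [6, 13), [26, 34).
B, merged: [2, 5), [15, 18), [24, 33).
A \ B = [6, 13), [33, 34).
Total: 7 + 1 = 8.

8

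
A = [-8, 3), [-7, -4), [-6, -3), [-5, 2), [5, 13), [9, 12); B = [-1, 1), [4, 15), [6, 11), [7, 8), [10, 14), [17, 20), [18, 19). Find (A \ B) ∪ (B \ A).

[-8, -1) ∪ [1, 3) ∪ [4, 5) ∪ [13, 15) ∪ [17, 20)

A, merged: [-8, 3), [5, 13).
B, merged: [-1, 1), [4, 15), [17, 20).
A but not B: [-8, -1), [1, 3).
B but not A: [4, 5), [13, 15), [17, 20).
Combining gives A △ B.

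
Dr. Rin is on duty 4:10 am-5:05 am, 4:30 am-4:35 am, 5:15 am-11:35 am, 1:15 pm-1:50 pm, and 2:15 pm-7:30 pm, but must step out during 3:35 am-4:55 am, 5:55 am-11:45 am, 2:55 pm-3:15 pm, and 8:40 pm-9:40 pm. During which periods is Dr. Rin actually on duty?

A, merged: 4:10 am-5:05 am, 5:15 am-11:35 am, 1:15 pm-1:50 pm, 2:15 pm-7:30 pm.
4:10 am-5:05 am minus B → 4:55 am-5:05 am.
5:15 am-11:35 am minus B → 5:15 am-5:55 am.
1:15 pm-1:50 pm: no B overlap → unchanged.
2:15 pm-7:30 pm minus B → 2:15 pm-2:55 pm, 3:15 pm-7:30 pm.

4:55 am-5:05 am, 5:15 am-5:55 am, 1:15 pm-1:50 pm, 2:15 pm-2:55 pm, 3:15 pm-7:30 pm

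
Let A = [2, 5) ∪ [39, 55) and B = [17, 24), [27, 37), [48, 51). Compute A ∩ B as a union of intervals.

[48, 51)

[2, 5) meets no B interval.
[39, 55) ∩ B → [48, 51).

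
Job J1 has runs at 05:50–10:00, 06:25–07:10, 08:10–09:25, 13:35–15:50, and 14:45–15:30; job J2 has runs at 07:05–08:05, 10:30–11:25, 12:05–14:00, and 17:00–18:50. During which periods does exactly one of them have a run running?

05:50–07:05, 08:05–10:00, 10:30–11:25, 12:05–13:35, 14:00–15:50, 17:00–18:50

Merge the first list: 05:50–10:00, 13:35–15:50.
Only in the first: 05:50–07:05, 08:05–10:00, 14:00–15:50.
Only in the second: 10:30–11:25, 12:05–13:35, 17:00–18:50.
Together these are the periods covered by exactly one.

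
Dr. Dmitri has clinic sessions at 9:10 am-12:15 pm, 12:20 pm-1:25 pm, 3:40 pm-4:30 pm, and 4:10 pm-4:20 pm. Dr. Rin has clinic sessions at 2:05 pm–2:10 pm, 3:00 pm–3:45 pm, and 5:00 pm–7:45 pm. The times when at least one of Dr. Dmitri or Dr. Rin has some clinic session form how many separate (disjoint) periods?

5

Merge the first list: 9:10 am-12:15 pm, 12:20 pm-1:25 pm, 3:40 pm-4:30 pm.
A ∪ B = 9:10 am-12:15 pm, 12:20 pm-1:25 pm, 2:05 pm-2:10 pm, 3:00 pm-4:30 pm, 5:00 pm-7:45 pm.
That is 5 disjoint pieces.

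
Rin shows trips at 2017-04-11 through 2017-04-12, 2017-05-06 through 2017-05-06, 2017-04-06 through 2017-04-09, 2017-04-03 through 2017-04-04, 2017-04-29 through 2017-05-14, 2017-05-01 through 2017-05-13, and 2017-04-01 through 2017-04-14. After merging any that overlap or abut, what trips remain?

Sort by start: 2017-04-01 through 2017-04-14, 2017-04-03 through 2017-04-04, 2017-04-06 through 2017-04-09, 2017-04-11 through 2017-04-12, 2017-04-29 through 2017-05-14, 2017-05-01 through 2017-05-13, 2017-05-06 through 2017-05-06.
2017-04-03 through 2017-04-04 overlaps/touches 2017-04-01 through 2017-04-14 → extend to 2017-04-01 through 2017-04-14.
2017-04-06 through 2017-04-09 overlaps/touches 2017-04-01 through 2017-04-14 → extend to 2017-04-01 through 2017-04-14.
2017-04-11 through 2017-04-12 overlaps/touches 2017-04-01 through 2017-04-14 → extend to 2017-04-01 through 2017-04-14.
2017-04-29 through 2017-05-14 is disjoint → start new block.
2017-05-01 through 2017-05-13 overlaps/touches 2017-04-29 through 2017-05-14 → extend to 2017-04-29 through 2017-05-14.
2017-05-06 through 2017-05-06 overlaps/touches 2017-04-29 through 2017-05-14 → extend to 2017-04-29 through 2017-05-14.

2017-04-01 through 2017-04-14, 2017-04-29 through 2017-05-14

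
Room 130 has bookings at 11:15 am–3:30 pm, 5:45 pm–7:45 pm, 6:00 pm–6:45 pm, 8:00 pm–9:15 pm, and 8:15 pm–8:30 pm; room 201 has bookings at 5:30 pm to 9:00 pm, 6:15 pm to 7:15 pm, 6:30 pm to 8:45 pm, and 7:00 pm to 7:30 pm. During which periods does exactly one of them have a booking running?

11:15 am–3:30 pm, 5:30 pm–5:45 pm, 7:45 pm–8:00 pm, 9:00 pm–9:15 pm

First set merges to 11:15 am–3:30 pm, 5:45 pm–7:45 pm, 8:00 pm–9:15 pm.
Second set merges to 5:30 pm–9:00 pm.
A but not B: 11:15 am–3:30 pm, 9:00 pm–9:15 pm.
B but not A: 5:30 pm–5:45 pm, 7:45 pm–8:00 pm.
Combining gives A △ B.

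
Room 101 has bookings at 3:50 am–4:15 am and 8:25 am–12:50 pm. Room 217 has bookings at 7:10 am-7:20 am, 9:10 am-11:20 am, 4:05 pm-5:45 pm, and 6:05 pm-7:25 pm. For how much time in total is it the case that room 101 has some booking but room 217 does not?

2 h 40 min

A \ B = 3:50 am–4:15 am, 8:25 am–9:10 am, 11:20 am–12:50 pm.
Total: 25 min + 45 min + 1 h 30 min = 2 h 40 min.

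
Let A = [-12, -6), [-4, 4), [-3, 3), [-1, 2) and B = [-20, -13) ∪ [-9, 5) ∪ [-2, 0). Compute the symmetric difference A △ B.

[-20, -13) ∪ [-12, -9) ∪ [-6, -4) ∪ [4, 5)

Merge the first list: [-12, -6), [-4, 4).
Merge the second list: [-20, -13), [-9, 5).
A \ B = [-12, -9).
B \ A = [-20, -13), [-6, -4), [4, 5).
Union of the two gives the symmetric difference.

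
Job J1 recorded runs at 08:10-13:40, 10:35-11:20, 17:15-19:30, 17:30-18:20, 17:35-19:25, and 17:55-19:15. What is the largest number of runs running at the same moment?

4

Walk the sorted start/end points keeping a running depth.
The depth first hits 4 at 17:55.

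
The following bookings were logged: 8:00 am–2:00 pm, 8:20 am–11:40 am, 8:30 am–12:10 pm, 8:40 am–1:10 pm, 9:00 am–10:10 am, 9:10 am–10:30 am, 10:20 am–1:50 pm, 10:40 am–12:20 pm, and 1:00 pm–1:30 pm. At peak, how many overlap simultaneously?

At 9:10 am, 6 of the intervals are simultaneously active.
No point has more.

6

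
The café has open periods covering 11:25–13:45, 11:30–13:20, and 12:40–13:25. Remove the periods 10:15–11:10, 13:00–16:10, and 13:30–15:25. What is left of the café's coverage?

A, merged: 11:25–13:45.
B, merged: 10:15–11:10, 13:00–16:10.
11:25–13:45 with B removed leaves 11:25–13:00.

11:25–13:00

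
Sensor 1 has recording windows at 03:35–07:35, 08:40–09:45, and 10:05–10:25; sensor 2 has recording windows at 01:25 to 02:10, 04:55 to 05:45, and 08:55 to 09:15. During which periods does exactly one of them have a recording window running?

A \ B = 03:35-04:55, 05:45-07:35, 08:40-08:55, 09:15-09:45, 10:05-10:25.
B \ A = 01:25-02:10.
Union of the two gives the symmetric difference.

01:25-02:10, 03:35-04:55, 05:45-07:35, 08:40-08:55, 09:15-09:45, 10:05-10:25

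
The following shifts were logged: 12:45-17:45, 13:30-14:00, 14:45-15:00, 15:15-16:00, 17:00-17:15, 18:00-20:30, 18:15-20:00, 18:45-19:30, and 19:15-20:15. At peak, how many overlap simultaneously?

Walk the sorted start/end points keeping a running depth.
The depth first hits 4 at 19:15.

4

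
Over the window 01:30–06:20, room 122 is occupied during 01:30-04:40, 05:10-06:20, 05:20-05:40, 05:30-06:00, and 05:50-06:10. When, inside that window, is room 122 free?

After merging, the occupied span is 01:30-04:40, 05:10-06:20.
Gaps within 01:30-06:20: 04:40-05:10.

04:40-05:10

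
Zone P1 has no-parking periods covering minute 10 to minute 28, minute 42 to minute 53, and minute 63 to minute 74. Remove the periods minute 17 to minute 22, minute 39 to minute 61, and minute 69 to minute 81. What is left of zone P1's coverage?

minute 10 to minute 17, minute 22 to minute 28, minute 63 to minute 69

minute 10 to minute 28 minus B → minute 10 to minute 17, minute 22 to minute 28.
minute 42 to minute 53: fully covered by B → removed.
minute 63 to minute 74 minus B → minute 63 to minute 69.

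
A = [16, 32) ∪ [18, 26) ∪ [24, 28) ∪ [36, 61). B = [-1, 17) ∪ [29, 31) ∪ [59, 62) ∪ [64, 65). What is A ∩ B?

First set merges to [16, 32), [36, 61).
[16, 32) ∩ B → [16, 17), [29, 31).
[36, 61) ∩ B → [59, 61).

[16, 17) ∪ [29, 31) ∪ [59, 61)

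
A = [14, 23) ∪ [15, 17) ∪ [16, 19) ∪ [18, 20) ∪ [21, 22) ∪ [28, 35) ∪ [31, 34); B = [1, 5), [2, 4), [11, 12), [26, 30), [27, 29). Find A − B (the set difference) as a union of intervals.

A, merged: [14, 23), [28, 35).
B, merged: [1, 5), [11, 12), [26, 30).
[14, 23): nothing removed.
[28, 35) \ B = [30, 35).

[14, 23) ∪ [30, 35)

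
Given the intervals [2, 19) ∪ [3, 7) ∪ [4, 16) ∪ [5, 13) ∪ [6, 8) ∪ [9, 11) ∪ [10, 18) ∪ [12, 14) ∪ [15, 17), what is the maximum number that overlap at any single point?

5

Walk the sorted start/end points keeping a running depth.
The depth first hits 5 at 6.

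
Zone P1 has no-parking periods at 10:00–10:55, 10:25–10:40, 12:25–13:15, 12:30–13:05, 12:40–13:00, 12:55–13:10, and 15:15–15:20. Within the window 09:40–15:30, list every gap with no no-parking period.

09:40–10:00, 10:55–12:25, 13:15–15:15, 15:20–15:30

Covered (merged): 10:00–10:55, 12:25–13:15, 15:15–15:20.
Uncovered inside 09:40–15:30: 09:40–10:00, 10:55–12:25, 13:15–15:15, 15:20–15:30.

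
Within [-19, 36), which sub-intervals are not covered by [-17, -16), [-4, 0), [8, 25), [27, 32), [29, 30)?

[-19, -17) ∪ [-16, -4) ∪ [0, 8) ∪ [25, 27) ∪ [32, 36)

The merged coverage is [-17, -16), [-4, 0), [8, 25), [27, 32).
Uncovered inside [-19, 36): [-19, -17), [-16, -4), [0, 8), [25, 27), [32, 36).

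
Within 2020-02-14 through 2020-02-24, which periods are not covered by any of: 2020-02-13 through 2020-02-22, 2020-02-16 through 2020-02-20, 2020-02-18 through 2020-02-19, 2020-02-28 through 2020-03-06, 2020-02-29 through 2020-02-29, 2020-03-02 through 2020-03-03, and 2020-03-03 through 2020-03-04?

After merging, the occupied span is 2020-02-13 through 2020-02-22, 2020-02-28 through 2020-03-06.
Complement within 2020-02-14 through 2020-02-24: 2020-02-23 through 2020-02-24.

2020-02-23 through 2020-02-24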